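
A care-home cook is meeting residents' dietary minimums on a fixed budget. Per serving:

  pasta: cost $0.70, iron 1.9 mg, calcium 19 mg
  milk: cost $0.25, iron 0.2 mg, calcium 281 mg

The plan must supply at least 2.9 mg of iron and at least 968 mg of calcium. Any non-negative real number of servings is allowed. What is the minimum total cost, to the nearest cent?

$1.66

Minimising a linear cost over {iron ≥ 2.9, calcium ≥ 968, servings ≥ 0} — the optimum is at a vertex, using one or two foods.
pasta only: max(2.9/1.9, 968/19) = 50.95 servings → $35.66.
milk only: max(2.9/0.2, 968/281) = 14.5 servings → $3.62.
pasta + milk with both tight: 1.172 servings and 3.366 servings → $1.66.
The minimum over all feasible corners is $1.66.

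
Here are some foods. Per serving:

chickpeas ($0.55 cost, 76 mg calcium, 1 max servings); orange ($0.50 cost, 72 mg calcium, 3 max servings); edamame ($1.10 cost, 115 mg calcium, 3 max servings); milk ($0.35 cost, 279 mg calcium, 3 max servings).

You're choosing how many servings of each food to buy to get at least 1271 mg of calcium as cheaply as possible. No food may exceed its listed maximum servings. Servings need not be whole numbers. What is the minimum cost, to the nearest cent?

Cost per mg of calcium: milk $0.0013, orange $0.0069, chickpeas $0.0072, edamame $0.0096.
Take 3 servings of milk: +837.0 mg calcium for $1.05 (total $1.05, still need 434.0 mg).
Take 3 servings of orange: +216.0 mg calcium for $1.50 (total $2.55, still need 218.0 mg).
Take 1 serving of chickpeas: +76.0 mg calcium for $0.55 (total $3.10, still need 142.0 mg).
Take 1.235 servings of edamame: +142.0 mg calcium for $1.36 (total $4.46, still need 0.0 mg).
Filling from the cheapest source first is optimal under one linear minimum: $4.46.

$4.46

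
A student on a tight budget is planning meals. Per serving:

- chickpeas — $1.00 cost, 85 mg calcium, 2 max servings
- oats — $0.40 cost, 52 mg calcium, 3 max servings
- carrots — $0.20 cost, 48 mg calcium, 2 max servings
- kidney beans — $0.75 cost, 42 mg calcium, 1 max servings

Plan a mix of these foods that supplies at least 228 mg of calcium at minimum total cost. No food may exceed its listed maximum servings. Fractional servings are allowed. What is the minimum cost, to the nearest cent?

Cost per mg of calcium: carrots $0.0042, oats $0.0077, chickpeas $0.0118, kidney beans $0.0179.
Take 2 servings of carrots: +96.0 mg calcium for $0.40 (total $0.40, still need 132.0 mg).
Take 2.538 servings of oats: +132.0 mg calcium for $1.02 (total $1.42, still need 0.0 mg).
Greedy by cheapest-per-mg is optimal for a single linear constraint, so the minimum cost is $1.42.

$1.42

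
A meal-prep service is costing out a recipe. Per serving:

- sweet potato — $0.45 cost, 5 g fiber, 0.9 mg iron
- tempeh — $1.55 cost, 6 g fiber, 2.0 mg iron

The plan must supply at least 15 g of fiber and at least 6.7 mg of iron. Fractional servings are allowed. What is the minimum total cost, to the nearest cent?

Two binding constraints pin down two serving amounts, so the optimal mix uses at most two foods. The candidates are each food alone (scaled to the tighter of fiber/iron) and each pair with both constraints tight.
sweet potato only: max(15/5, 6.7/0.9) = 7.444 servings → $3.35.
tempeh only: max(15/6, 6.7/2.0) = 3.35 servings → $5.19.
sweet potato + tempeh with both targets exact would need a negative amount; discard.
The minimum over all feasible corners is $3.35.

$3.35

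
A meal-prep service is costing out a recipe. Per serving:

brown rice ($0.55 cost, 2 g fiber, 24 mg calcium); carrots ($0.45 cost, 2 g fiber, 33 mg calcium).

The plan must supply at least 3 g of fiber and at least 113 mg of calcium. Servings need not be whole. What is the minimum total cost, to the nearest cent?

For a min-cost LP with two ≥-constraints, a basic feasible solution has at most two positive variables.
brown rice only: max(3/2, 113/24) = 4.708 servings → $2.59.
carrots only: max(3/2, 113/33) = 3.424 servings → $1.54.
brown rice + carrots: the both-tight solution has a negative serving — not a feasible corner.
Cheapest feasible corner: $1.54.

$1.54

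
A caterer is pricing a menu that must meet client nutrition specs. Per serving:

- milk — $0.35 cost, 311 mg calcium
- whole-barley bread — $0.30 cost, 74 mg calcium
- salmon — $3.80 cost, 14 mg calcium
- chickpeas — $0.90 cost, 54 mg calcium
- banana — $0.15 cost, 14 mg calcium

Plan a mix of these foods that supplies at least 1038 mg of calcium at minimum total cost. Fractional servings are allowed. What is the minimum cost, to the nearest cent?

$1.17

Cost per mg of calcium: milk $0.0011, whole-barley bread $0.0041, banana $0.0107, chickpeas $0.0167, salmon $0.2714.
With no serving limits, use only milk: 1038 mg / 311 mg = 3.338 servings × $0.35 = $1.17.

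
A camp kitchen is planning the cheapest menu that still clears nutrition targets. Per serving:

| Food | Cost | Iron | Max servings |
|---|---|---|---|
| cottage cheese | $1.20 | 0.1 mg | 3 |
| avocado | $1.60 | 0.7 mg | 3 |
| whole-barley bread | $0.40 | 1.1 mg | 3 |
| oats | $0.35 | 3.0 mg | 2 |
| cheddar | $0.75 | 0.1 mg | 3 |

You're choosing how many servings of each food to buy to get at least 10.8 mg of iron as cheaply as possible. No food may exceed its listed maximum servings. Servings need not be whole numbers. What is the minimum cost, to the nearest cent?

Cost per mg of iron: oats $0.1167, whole-barley bread $0.3636, avocado $2.2857, cheddar $7.5000, cottage cheese $12.0000.
Take 2 servings of oats: +6.0 mg iron for $0.70 (total $0.70, still need 4.8 mg).
Take 3 servings of whole-barley bread: +3.3 mg iron for $1.20 (total $1.90, still need 1.5 mg).
Take 2.143 servings of avocado: +1.5 mg iron for $3.43 (total $5.33, still need 0.0 mg).
Filling from the cheapest source first is optimal under one linear minimum: $5.33.

$5.33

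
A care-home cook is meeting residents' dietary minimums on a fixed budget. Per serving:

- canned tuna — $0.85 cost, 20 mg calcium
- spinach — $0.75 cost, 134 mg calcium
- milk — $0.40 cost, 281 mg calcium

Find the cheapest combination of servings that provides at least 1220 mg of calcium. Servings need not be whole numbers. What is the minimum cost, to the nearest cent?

Cost per mg of calcium: milk $0.0014, spinach $0.0056, canned tuna $0.0425.
With no serving limits, use only milk: 1220 mg / 281 mg = 4.342 servings × $0.40 = $1.74.

$1.74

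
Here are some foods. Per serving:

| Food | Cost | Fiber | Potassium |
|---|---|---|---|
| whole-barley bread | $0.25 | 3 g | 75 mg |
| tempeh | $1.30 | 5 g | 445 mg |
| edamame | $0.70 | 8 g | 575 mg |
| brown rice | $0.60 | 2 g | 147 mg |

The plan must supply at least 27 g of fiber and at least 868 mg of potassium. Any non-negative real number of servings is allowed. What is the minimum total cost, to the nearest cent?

whole-barley bread only: max(27/3, 868/75) = 11.57 servings → $2.89.
tempeh only: max(27/5, 868/445) = 5.4 servings → $7.02.
edamame only: max(27/8, 868/575) = 3.375 servings → $2.36.
brown rice only: max(27/2, 868/147) = 13.5 servings → $8.10.
whole-barley bread + tempeh with both tight: 7.995 servings and 0.6031 servings → $2.78.
whole-barley bread + edamame with both tight: 7.628 servings and 0.5147 servings → $2.27.
whole-barley bread + brown rice with both tight: 7.674 servings and 1.99 servings → $3.11.
tempeh + edamame: intersection lies outside the first quadrant.
tempeh + brown rice with both targets exact would need a negative amount; discard.
edamame + brown rice with both targets exact would need a negative amount; discard.
The minimum over all feasible corners is $2.27.

$2.27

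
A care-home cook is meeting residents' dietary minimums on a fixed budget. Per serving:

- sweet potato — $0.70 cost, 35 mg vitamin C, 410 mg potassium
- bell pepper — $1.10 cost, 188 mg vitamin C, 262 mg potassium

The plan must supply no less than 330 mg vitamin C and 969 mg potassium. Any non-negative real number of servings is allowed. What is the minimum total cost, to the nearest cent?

$2.63

Minimising a linear cost over {vitamin C ≥ 330, potassium ≥ 969, servings ≥ 0} — the optimum is at a vertex, using one or two foods.
sweet potato only: max(330/35, 969/410) = 9.429 servings → $6.60.
bell pepper only: max(330/188, 969/262) = 3.698 servings → $4.07.
sweet potato + bell pepper with both tight: 1.409 servings and 1.493 servings → $2.63.
So the least-cost plan costs $2.63.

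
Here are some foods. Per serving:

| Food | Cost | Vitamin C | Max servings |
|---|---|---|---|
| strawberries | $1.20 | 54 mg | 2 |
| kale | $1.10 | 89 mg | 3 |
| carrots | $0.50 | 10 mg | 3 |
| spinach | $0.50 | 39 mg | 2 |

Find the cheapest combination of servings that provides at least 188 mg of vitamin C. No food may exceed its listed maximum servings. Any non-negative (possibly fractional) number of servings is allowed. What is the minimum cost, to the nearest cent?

$2.32

Cost per mg of vitamin C: kale $0.0124, spinach $0.0128, strawberries $0.0222, carrots $0.0500.
Take 2.112 servings of kale: +188.0 mg vitamin C for $2.32 (total $2.32, still need 0.0 mg).
Filling from the cheapest source first is optimal under one linear minimum: $2.32.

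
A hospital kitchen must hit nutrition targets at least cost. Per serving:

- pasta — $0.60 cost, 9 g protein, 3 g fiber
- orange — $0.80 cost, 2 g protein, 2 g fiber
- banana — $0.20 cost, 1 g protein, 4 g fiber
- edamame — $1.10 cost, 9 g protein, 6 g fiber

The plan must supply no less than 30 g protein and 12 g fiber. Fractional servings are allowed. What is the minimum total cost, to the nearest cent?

$2.07

The cheapest plan sits at a corner of the feasible region — with two constraints it uses at most two foods.
pasta only: max(30/9, 12/3) = 4 servings → $2.40.
orange only: max(30/2, 12/2) = 15 servings → $12.00.
banana only: max(30/1, 12/4) = 30 servings → $6.00.
edamame only: max(30/9, 12/6) = 3.333 servings → $3.67.
pasta + orange with both tight: 3 servings and 1.5 servings → $3.00.
pasta + banana with both tight: 3.273 servings and 0.5455 servings → $2.07.
pasta + edamame with both tight: 2.667 servings and 0.6667 servings → $2.33.
orange + banana: the both-tight solution has a negative serving — not a feasible corner.
orange + edamame with both targets exact would need a negative amount; discard.
banana + edamame: the both-tight solution has a negative serving — not a feasible corner.
So the least-cost plan costs $2.07.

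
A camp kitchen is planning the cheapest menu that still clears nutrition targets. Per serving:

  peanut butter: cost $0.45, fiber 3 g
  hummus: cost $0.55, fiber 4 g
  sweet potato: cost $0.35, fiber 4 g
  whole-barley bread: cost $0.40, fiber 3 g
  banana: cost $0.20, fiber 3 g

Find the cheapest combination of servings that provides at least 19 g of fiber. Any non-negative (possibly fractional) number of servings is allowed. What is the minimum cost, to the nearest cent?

$1.27

Cost per g of fiber: banana $0.0667, sweet potato $0.0875, whole-barley bread $0.1333, hummus $0.1375, peanut butter $0.1500.
With no serving limits, use only banana: 19 g / 3 g = 6.333 servings × $0.20 = $1.27.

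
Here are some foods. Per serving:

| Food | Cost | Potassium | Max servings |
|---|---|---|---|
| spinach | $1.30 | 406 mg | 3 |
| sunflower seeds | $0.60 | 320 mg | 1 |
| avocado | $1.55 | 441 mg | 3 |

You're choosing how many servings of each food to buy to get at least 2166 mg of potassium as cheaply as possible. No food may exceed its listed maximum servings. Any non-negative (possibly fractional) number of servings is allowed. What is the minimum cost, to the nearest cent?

Cost per mg of potassium: sunflower seeds $0.0019, spinach $0.0032, avocado $0.0035.
Take 1 serving of sunflower seeds: +320.0 mg potassium for $0.60 (total $0.60, still need 1846.0 mg).
Take 3 servings of spinach: +1218.0 mg potassium for $3.90 (total $4.50, still need 628.0 mg).
Take 1.424 servings of avocado: +628.0 mg potassium for $2.21 (total $6.71, still need 0.0 mg).
Filling from the cheapest source first is optimal under one linear minimum: $6.71.

$6.71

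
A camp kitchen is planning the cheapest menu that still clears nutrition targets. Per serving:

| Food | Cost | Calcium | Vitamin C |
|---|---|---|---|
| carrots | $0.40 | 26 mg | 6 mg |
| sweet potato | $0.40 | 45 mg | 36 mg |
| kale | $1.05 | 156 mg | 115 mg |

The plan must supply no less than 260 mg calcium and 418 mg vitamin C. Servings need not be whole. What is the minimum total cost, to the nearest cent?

An LP optimum is at a vertex; with two nutrient constraints at most two foods are used. Check each candidate.
carrots only: max(260/26, 418/6) = 69.67 servings → $27.87.
sweet potato only: max(260/45, 418/36) = 11.61 servings → $4.64.
kale only: max(260/156, 418/115) = 3.635 servings → $3.82.
carrots + sweet potato with both targets exact would need a negative amount; discard.
carrots + kale: intersection lies outside the first quadrant.
sweet potato + kale: the both-tight solution has a negative serving — not a feasible corner.
So the least-cost plan costs $3.82.

$3.82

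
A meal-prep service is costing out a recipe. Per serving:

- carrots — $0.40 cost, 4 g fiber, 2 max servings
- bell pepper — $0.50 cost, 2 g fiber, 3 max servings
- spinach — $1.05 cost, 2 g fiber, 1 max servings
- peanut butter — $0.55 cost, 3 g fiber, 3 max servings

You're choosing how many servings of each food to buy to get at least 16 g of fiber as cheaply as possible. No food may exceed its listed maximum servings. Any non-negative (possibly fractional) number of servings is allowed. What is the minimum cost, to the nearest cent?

$2.27

Cost per g of fiber: carrots $0.1000, peanut butter $0.1833, bell pepper $0.2500, spinach $0.5250.
Take 2 servings of carrots: +8.0 g fiber for $0.80 (total $0.80, still need 8.0 g).
Take 2.667 servings of peanut butter: +8.0 g fiber for $1.47 (total $2.27, still need 0.0 g).
Greedy by cheapest-per-g is optimal for a single linear constraint, so the minimum cost is $2.27.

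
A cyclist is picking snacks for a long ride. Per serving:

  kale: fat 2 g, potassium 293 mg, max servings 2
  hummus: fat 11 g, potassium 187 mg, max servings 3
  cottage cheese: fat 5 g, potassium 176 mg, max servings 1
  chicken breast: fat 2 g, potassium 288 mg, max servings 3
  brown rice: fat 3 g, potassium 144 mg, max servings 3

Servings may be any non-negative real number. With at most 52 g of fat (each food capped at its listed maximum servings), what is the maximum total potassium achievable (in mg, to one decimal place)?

2534.0 mg

Potassium per g fat: kale 146.5, chicken breast 144, brown rice 48, cottage cheese 35.2, hummus 17.
Take 2 servings of kale: uses 4 g fat, +586.0 mg potassium (running total 586.0 mg).
Take 3 servings of chicken breast: uses 6 g fat, +864.0 mg potassium (running total 1450.0 mg).
Take 3 servings of brown rice: uses 9 g fat, +432.0 mg potassium (running total 1882.0 mg).
Take 1 serving of cottage cheese: uses 5 g fat, +176.0 mg potassium (running total 2058.0 mg).
Take 2.545 servings of hummus: uses 28 g fat, +476.0 mg potassium (running total 2534.0 mg).
Filling greedily by potassium-per-g fat is optimal for one linear limit, giving 2534.0 mg.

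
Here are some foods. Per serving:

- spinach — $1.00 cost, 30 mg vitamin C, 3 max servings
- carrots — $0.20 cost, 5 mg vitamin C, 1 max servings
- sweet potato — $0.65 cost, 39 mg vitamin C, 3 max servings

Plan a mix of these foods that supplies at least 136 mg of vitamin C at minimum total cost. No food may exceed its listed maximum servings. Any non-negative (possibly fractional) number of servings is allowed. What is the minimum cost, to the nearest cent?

Cost per mg of vitamin C: sweet potato $0.0167, spinach $0.0333, carrots $0.0400.
Take 3 servings of sweet potato: +117.0 mg vitamin C for $1.95 (total $1.95, still need 19.0 mg).
Take 0.6333 servings of spinach: +19.0 mg vitamin C for $0.63 (total $2.58, still need 0.0 mg).
Filling from the cheapest source first is optimal under one linear minimum: $2.58.

$2.58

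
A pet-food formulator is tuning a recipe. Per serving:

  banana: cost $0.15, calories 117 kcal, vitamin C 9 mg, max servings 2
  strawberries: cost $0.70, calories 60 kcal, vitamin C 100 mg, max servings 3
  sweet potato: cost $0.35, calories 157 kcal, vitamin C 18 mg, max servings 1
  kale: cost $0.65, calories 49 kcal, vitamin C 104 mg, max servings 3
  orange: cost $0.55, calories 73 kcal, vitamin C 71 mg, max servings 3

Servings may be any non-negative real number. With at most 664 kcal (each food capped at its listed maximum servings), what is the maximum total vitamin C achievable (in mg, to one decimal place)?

838.5 mg

Vitamin C per kcal: kale 2.122, strawberries 1.667, orange 0.9726, sweet potato 0.1146, banana 0.07692.
Take 3 servings of kale: uses 147 kcal, +312.0 mg vitamin C (running total 312.0 mg).
Take 3 servings of strawberries: uses 180 kcal, +300.0 mg vitamin C (running total 612.0 mg).
Take 3 servings of orange: uses 219 kcal, +213.0 mg vitamin C (running total 825.0 mg).
Take 0.7516 servings of sweet potato: uses 118 kcal, +13.5 mg vitamin C (running total 838.5 mg).
Filling greedily by vitamin C-per-kcal is optimal for one linear limit, giving 838.5 mg.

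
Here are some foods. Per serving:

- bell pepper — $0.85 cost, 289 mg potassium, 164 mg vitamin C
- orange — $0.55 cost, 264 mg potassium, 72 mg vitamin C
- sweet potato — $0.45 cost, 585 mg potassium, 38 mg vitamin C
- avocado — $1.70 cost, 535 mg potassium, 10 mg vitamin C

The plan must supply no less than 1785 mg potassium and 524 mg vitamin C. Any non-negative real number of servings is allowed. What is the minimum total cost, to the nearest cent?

$3.14

For a min-cost LP with two ≥-constraints, a basic feasible solution has at most two positive variables.
bell pepper only: max(1785/289, 524/164) = 6.176 servings → $5.25.
orange only: max(1785/264, 524/72) = 7.278 servings → $4.00.
sweet potato only: max(1785/585, 524/38) = 13.79 servings → $6.21.
avocado only: max(1785/535, 524/10) = 52.4 servings → $89.08.
bell pepper + orange with both tight: 0.4365 servings and 6.284 servings → $3.83.
bell pepper + sweet potato with both tight: 2.81 servings and 1.663 servings → $3.14.
bell pepper + avocado with both tight: 3.094 servings and 1.665 servings → $5.46.
orange + sweet potato with both targets exact would need a negative amount; discard.
orange + avocado: the both-tight solution has a negative serving — not a feasible corner.
sweet potato + avocado: intersection lies outside the first quadrant.
The minimum over all feasible corners is $3.14.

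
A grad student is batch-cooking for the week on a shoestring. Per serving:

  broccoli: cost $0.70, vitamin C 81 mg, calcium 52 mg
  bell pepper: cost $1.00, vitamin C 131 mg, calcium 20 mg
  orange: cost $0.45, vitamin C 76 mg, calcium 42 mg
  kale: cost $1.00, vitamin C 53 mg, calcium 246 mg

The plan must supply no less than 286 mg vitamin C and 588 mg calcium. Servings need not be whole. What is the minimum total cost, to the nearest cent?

Compare the cost at each extreme point of the feasible region.
broccoli only: max(286/81, 588/52) = 11.31 servings → $7.92.
bell pepper only: max(286/131, 588/20) = 29.4 servings → $29.40.
orange only: max(286/76, 588/42) = 14 servings → $6.30.
kale only: max(286/53, 588/246) = 5.396 servings → $5.40.
broccoli + bell pepper with both targets exact would need a negative amount; discard.
broccoli + orange: intersection lies outside the first quadrant.
broccoli + kale with both tight: 2.283 servings and 1.908 servings → $3.51.
bell pepper + orange: the both-tight solution has a negative serving — not a feasible corner.
bell pepper + kale with both tight: 1.258 servings and 2.288 servings → $3.55.
orange + kale with both tight: 2.38 servings and 1.984 servings → $3.05.
The minimum over all feasible corners is $3.05.

$3.05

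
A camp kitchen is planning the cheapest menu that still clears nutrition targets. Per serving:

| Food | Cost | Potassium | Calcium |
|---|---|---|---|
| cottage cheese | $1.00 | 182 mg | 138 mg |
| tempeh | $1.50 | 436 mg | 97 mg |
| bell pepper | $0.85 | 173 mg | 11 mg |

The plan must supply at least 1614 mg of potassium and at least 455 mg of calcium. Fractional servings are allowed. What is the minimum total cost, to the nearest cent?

cottage cheese only: max(1614/182, 455/138) = 8.868 servings → $8.87.
tempeh only: max(1614/436, 455/97) = 4.691 servings → $7.04.
bell pepper only: max(1614/173, 455/11) = 41.36 servings → $35.16.
cottage cheese + tempeh with both tight: 0.9837 servings and 3.291 servings → $5.92.
cottage cheese + bell pepper with both tight: 2.787 servings and 6.397 servings → $8.22.
tempeh + bell pepper: the both-tight solution has a negative serving — not a feasible corner.
The minimum over all feasible corners is $5.92.

$5.92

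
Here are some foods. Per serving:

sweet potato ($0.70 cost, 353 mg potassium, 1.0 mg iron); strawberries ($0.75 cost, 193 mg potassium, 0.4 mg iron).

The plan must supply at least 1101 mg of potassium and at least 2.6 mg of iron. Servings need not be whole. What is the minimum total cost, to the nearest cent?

$2.18

Compare the cost at each extreme point of the feasible region.
sweet potato only: max(1101/353, 2.6/1.0) = 3.119 servings → $2.18.
strawberries only: max(1101/193, 2.6/0.4) = 6.5 servings → $4.88.
sweet potato + strawberries with both tight: 1.185 servings and 3.537 servings → $3.48.
Cheapest feasible corner: $2.18.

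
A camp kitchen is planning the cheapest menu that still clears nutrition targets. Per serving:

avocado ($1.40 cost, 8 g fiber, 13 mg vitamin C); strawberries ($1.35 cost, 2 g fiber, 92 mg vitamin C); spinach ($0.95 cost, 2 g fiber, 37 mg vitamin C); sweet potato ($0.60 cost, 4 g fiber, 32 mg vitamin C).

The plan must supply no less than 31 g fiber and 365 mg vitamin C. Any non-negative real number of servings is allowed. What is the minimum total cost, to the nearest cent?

$6.27

Compare the cost at each extreme point of the feasible region.
avocado only: max(31/8, 365/13) = 28.08 servings → $39.31.
strawberries only: max(31/2, 365/92) = 15.5 servings → $20.93.
spinach only: max(31/2, 365/37) = 15.5 servings → $14.72.
sweet potato only: max(31/4, 365/32) = 11.41 servings → $6.84.
avocado + strawberries with both tight: 2.989 servings and 3.545 servings → $8.97.
avocado + spinach with both tight: 1.544 servings and 9.322 servings → $11.02.
avocado + sweet potato: intersection lies outside the first quadrant.
strawberries + spinach: the both-tight solution has a negative serving — not a feasible corner.
strawberries + sweet potato with both tight: 1.539 servings and 6.98 servings → $6.27.
spinach + sweet potato with both tight: 5.571 servings and 4.964 servings → $8.27.
The minimum over all feasible corners is $6.27.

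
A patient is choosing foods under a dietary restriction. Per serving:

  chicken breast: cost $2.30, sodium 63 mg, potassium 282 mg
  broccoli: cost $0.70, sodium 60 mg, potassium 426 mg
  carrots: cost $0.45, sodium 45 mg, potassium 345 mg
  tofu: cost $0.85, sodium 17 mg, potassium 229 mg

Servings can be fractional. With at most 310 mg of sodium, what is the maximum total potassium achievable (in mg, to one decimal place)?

4175.9 mg

Potassium per mg sodium: tofu 13.47, carrots 7.667, broccoli 7.1, chicken breast 4.476.
With no serving limits, spend the whole sodium allowance on tofu: 310 mg / 17 mg × 229 mg = 4175.9 mg.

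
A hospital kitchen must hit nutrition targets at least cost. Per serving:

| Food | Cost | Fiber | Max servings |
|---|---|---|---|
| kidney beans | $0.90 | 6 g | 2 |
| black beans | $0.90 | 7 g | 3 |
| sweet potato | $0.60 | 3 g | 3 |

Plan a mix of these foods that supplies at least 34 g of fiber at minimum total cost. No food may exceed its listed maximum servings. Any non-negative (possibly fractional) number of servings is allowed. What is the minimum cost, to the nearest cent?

Cost per g of fiber: black beans $0.1286, kidney beans $0.1500, sweet potato $0.2000.
Take 3 servings of black beans: +21.0 g fiber for $2.70 (total $2.70, still need 13.0 g).
Take 2 servings of kidney beans: +12.0 g fiber for $1.80 (total $4.50, still need 1.0 g).
Take 0.3333 servings of sweet potato: +1.0 g fiber for $0.20 (total $4.70, still need 0.0 g).
Filling from the cheapest source first is optimal under one linear minimum: $4.70.

$4.70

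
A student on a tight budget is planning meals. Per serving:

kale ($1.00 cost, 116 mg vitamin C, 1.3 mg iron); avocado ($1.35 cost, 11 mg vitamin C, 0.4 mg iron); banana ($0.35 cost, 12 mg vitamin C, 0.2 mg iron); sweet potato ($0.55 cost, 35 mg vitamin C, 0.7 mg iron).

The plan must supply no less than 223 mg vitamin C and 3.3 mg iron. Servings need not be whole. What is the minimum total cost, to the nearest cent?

This is a tiny linear program; its minimum lies at a vertex of the feasible set. List the vertices and price them.
kale only: max(223/116, 3.3/1.3) = 2.538 servings → $2.54.
avocado only: max(223/11, 3.3/0.4) = 20.27 servings → $27.37.
banana only: max(223/12, 3.3/0.2) = 18.58 servings → $6.50.
sweet potato only: max(223/35, 3.3/0.7) = 6.371 servings → $3.50.
kale + avocado with both tight: 1.648 servings and 2.894 servings → $5.55.
kale + banana with both tight: 0.6579 servings and 12.22 servings → $4.94.
kale + sweet potato with both tight: 1.137 servings and 2.602 servings → $2.57.
avocado + banana: intersection lies outside the first quadrant.
avocado + sweet potato with both targets exact would need a negative amount; discard.
banana + sweet potato with both targets exact would need a negative amount; discard.
So the least-cost plan costs $2.54.

$2.54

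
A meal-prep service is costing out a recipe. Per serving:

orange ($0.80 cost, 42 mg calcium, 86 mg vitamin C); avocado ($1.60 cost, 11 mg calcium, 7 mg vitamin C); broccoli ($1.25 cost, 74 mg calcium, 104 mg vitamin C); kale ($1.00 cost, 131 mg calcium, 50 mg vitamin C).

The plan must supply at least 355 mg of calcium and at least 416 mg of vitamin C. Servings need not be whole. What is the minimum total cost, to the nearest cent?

$4.63

Two binding constraints pin down two serving amounts, so the optimal mix uses at most two foods. The candidates are each food alone (scaled to the tighter of calcium/vitamin C) and each pair with both constraints tight.
orange only: max(355/42, 416/86) = 8.452 servings → $6.76.
avocado only: max(355/11, 416/7) = 59.43 servings → $95.09.
broccoli only: max(355/74, 416/104) = 4.797 servings → $6.00.
kale only: max(355/131, 416/50) = 8.32 servings → $8.32.
orange + avocado with both tight: 3.207 servings and 20.03 servings → $34.61.
orange + broccoli with both targets exact would need a negative amount; discard.
orange + kale with both tight: 4.009 servings and 1.425 servings → $4.63.
avocado + broccoli with both tight: 9.802 servings and 3.34 servings → $19.86.
avocado + kale with both targets exact would need a negative amount; discard.
broccoli + kale with both tight: 3.703 servings and 0.6183 servings → $5.25.
The minimum over all feasible corners is $4.63.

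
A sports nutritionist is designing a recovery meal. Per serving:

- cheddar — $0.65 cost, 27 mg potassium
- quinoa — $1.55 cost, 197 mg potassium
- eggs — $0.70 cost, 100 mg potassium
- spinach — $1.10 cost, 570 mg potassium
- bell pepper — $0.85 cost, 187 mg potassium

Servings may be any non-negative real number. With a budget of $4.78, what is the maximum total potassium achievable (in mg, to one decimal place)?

Potassium per dollar: spinach 518.2, bell pepper 220, eggs 142.9, quinoa 127.1, cheddar 41.54.
With no serving limits, spend the whole cost allowance on spinach: $4.78 / $1.10 × 570 mg = 2476.9 mg.

2476.9 mg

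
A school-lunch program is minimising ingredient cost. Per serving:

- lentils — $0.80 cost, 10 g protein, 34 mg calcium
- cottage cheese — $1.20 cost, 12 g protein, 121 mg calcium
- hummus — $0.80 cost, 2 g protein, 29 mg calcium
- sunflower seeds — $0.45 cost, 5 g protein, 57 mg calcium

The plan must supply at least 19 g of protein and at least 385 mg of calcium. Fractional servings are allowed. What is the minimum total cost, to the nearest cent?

$3.04

With two linear requirements the optimum uses one or two foods; enumerate the corners.
lentils only: max(19/10, 385/34) = 11.32 servings → $9.06.
cottage cheese only: max(19/12, 385/121) = 3.182 servings → $3.82.
hummus only: max(19/2, 385/29) = 13.28 servings → $10.62.
sunflower seeds only: max(19/5, 385/57) = 6.754 servings → $3.04.
lentils + cottage cheese: intersection lies outside the first quadrant.
lentils + hummus with both targets exact would need a negative amount; discard.
lentils + sunflower seeds: the both-tight solution has a negative serving — not a feasible corner.
cottage cheese + hummus: intersection lies outside the first quadrant.
cottage cheese + sunflower seeds with both targets exact would need a negative amount; discard.
hummus + sunflower seeds: the both-tight solution has a negative serving — not a feasible corner.
The minimum over all feasible corners is $3.04.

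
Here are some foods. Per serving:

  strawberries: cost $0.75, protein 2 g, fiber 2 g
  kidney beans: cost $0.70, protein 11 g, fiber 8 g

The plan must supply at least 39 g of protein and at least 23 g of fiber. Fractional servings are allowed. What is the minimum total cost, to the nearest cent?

With two linear requirements the optimum uses one or two foods; enumerate the corners.
strawberries only: max(39/2, 23/2) = 19.5 servings → $14.62.
kidney beans only: max(39/11, 23/8) = 3.545 servings → $2.48.
strawberries + kidney beans: intersection lies outside the first quadrant.
The minimum over all feasible corners is $2.48.

$2.48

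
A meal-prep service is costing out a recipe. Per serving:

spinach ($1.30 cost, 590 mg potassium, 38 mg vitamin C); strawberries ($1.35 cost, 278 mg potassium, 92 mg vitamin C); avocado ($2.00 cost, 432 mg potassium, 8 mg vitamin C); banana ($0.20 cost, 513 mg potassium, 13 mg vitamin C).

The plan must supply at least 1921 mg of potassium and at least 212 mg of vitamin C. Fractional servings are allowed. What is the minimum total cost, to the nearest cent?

spinach only: max(1921/590, 212/38) = 5.579 servings → $7.25.
strawberries only: max(1921/278, 212/92) = 6.91 servings → $9.33.
avocado only: max(1921/432, 212/8) = 26.5 servings → $53.00.
banana only: max(1921/513, 212/13) = 16.31 servings → $3.26.
spinach + strawberries with both tight: 2.695 servings and 1.191 servings → $5.11.
spinach + avocado: the both-tight solution has a negative serving — not a feasible corner.
spinach + banana: the both-tight solution has a negative serving — not a feasible corner.
strawberries + avocado with both tight: 2.031 servings and 3.14 servings → $9.02.
strawberries + banana with both tight: 1.922 servings and 2.703 servings → $3.14.
avocado + banana: the both-tight solution has a negative serving — not a feasible corner.
So the least-cost plan costs $3.14.

$3.14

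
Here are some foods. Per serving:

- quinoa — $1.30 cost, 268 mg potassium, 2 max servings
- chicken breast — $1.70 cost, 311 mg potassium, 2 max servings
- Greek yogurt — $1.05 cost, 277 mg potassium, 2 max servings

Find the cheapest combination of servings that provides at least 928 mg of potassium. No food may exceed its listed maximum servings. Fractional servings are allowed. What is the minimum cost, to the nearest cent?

Cost per mg of potassium: Greek yogurt $0.0038, quinoa $0.0049, chicken breast $0.0055.
Take 2 servings of Greek yogurt: +554.0 mg potassium for $2.10 (total $2.10, still need 374.0 mg).
Take 1.396 servings of quinoa: +374.0 mg potassium for $1.81 (total $3.91, still need 0.0 mg).
Filling from the cheapest source first is optimal under one linear minimum: $3.91.

$3.91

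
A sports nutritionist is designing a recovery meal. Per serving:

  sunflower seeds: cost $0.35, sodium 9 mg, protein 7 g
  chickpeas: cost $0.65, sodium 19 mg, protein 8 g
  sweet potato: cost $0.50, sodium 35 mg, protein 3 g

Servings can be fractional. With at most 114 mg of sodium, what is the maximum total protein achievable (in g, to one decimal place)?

88.7 g

Protein per mg sodium: sunflower seeds 0.7778, chickpeas 0.4211, sweet potato 0.08571.
With no serving limits, spend the whole sodium allowance on sunflower seeds: 114 mg / 9 mg × 7 g = 88.7 g.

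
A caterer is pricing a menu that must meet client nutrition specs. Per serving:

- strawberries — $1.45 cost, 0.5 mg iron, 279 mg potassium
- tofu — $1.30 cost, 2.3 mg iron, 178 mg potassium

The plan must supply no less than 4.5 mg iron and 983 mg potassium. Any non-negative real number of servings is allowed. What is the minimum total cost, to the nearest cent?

$5.63

Compare the cost at each extreme point of the feasible region.
strawberries only: max(4.5/0.5, 983/279) = 9 servings → $13.05.
tofu only: max(4.5/2.3, 983/178) = 5.522 servings → $7.18.
strawberries + tofu with both tight: 2.641 servings and 1.382 servings → $5.63.
So the least-cost plan costs $5.63.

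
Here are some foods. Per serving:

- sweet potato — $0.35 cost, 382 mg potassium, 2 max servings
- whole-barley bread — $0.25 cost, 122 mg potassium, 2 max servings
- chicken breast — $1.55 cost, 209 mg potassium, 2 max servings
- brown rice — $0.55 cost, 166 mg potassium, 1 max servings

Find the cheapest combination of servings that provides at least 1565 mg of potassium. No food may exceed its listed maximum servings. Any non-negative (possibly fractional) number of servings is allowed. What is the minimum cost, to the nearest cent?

Cost per mg of potassium: sweet potato $0.0009, whole-barley bread $0.0020, brown rice $0.0033, chicken breast $0.0074.
Take 2 servings of sweet potato: +764.0 mg potassium for $0.70 (total $0.70, still need 801.0 mg).
Take 2 servings of whole-barley bread: +244.0 mg potassium for $0.50 (total $1.20, still need 557.0 mg).
Take 1 serving of brown rice: +166.0 mg potassium for $0.55 (total $1.75, still need 391.0 mg).
Take 1.871 servings of chicken breast: +391.0 mg potassium for $2.90 (total $4.65, still need 0.0 mg).
Filling from the cheapest source first is optimal under one linear minimum: $4.65.

$4.65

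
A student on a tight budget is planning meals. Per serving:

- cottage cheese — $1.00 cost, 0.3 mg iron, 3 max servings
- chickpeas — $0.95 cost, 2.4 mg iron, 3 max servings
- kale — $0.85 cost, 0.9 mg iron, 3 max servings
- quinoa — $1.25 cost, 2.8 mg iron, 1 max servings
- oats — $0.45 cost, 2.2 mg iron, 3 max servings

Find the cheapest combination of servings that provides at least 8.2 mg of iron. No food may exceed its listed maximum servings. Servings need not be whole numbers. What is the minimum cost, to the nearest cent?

$1.98

Cost per mg of iron: oats $0.2045, chickpeas $0.3958, quinoa $0.4464, kale $0.9444, cottage cheese $3.3333.
Take 3 servings of oats: +6.6 mg iron for $1.35 (total $1.35, still need 1.6 mg).
Take 0.6667 servings of chickpeas: +1.6 mg iron for $0.63 (total $1.98, still need 0.0 mg).
Greedy by cheapest-per-mg is optimal for a single linear constraint, so the minimum cost is $1.98.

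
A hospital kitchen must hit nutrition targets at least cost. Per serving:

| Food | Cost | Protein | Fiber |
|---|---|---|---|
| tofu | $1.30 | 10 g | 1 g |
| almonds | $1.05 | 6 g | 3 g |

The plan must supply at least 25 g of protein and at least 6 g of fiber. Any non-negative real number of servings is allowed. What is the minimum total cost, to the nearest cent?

A basic optimal solution has at most two foods positive. Try each food alone and each pair with both targets met exactly.
tofu only: max(25/10, 6/1) = 6 servings → $7.80.
almonds only: max(25/6, 6/3) = 4.167 servings → $4.38.
tofu + almonds with both tight: 1.625 servings and 1.458 servings → $3.64.
Cheapest feasible corner: $3.64.

$3.64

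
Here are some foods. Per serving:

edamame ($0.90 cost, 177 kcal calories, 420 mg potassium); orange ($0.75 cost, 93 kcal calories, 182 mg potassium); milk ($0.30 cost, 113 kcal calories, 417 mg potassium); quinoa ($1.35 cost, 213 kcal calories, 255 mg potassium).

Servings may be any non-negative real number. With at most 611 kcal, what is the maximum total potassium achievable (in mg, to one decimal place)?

2254.8 mg

Potassium per kcal: milk 3.69, edamame 2.373, orange 1.957, quinoa 1.197.
With no serving limits, spend the whole calories allowance on milk: 611 kcal / 113 kcal × 417 mg = 2254.8 mg.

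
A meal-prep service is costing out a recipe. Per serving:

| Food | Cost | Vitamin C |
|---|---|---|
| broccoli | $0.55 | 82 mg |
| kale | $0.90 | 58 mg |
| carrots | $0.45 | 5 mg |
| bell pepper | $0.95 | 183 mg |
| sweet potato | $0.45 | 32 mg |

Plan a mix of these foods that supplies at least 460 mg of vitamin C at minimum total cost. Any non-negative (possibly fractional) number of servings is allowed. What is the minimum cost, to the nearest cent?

$2.39

Cost per mg of vitamin C: bell pepper $0.0052, broccoli $0.0067, sweet potato $0.0141, kale $0.0155, carrots $0.0900.
With no serving limits, use only bell pepper: 460 mg / 183 mg = 2.514 servings × $0.95 = $2.39.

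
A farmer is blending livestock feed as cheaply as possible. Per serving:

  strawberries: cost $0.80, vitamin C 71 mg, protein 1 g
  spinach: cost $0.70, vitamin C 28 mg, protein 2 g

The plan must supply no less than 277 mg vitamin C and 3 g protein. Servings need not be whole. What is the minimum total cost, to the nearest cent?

$3.12

Two binding constraints pin down two serving amounts, so the optimal mix uses at most two foods. The candidates are each food alone (scaled to the tighter of vitamin C/protein) and each pair with both constraints tight.
strawberries only: max(277/71, 3/1) = 3.901 servings → $3.12.
spinach only: max(277/28, 3/2) = 9.893 servings → $6.92.
strawberries + spinach with both targets exact would need a negative amount; discard.
So the least-cost plan costs $3.12.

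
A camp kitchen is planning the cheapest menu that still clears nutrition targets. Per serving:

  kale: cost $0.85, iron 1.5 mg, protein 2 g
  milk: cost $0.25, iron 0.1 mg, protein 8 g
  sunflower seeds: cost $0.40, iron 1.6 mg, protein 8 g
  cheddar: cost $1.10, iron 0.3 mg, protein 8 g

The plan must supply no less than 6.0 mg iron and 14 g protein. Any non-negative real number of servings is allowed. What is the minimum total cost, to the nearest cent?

$1.50

With two linear requirements the optimum uses one or two foods; enumerate the corners.
kale only: max(6.0/1.5, 14/2) = 7 servings → $5.95.
milk only: max(6.0/0.1, 14/8) = 60 servings → $15.00.
sunflower seeds only: max(6.0/1.6, 14/8) = 3.75 servings → $1.50.
cheddar only: max(6.0/0.3, 14/8) = 20 servings → $22.00.
kale + milk with both tight: 3.949 servings and 0.7627 servings → $3.55.
kale + sunflower seeds with both tight: 2.909 servings and 1.023 servings → $2.88.
kale + cheddar with both tight: 3.842 servings and 0.7895 servings → $4.13.
milk + sunflower seeds with both targets exact would need a negative amount; discard.
milk + cheddar with both targets exact would need a negative amount; discard.
sunflower seeds + cheddar: the both-tight solution has a negative serving — not a feasible corner.
Cheapest feasible corner: $1.50.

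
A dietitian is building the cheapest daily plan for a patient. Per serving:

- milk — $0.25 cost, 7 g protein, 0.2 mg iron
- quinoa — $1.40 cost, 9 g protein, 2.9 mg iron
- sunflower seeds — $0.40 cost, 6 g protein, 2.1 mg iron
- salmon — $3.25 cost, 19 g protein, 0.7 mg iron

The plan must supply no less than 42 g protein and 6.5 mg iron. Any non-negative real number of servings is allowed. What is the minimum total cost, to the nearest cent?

Minimising a linear cost over {protein ≥ 42, iron ≥ 6.5, servings ≥ 0} — the optimum is at a vertex, using one or two foods.
milk only: max(42/7, 6.5/0.2) = 32.5 servings → $8.12.
quinoa only: max(42/9, 6.5/2.9) = 4.667 servings → $6.53.
sunflower seeds only: max(42/6, 6.5/2.1) = 7 servings → $2.80.
salmon only: max(42/19, 6.5/0.7) = 9.286 servings → $30.18.
milk + quinoa with both tight: 3.422 servings and 2.005 servings → $3.66.
milk + sunflower seeds with both tight: 3.644 servings and 2.748 servings → $2.01.
milk + salmon: the both-tight solution has a negative serving — not a feasible corner.
quinoa + sunflower seeds: intersection lies outside the first quadrant.
quinoa + salmon with both tight: 1.928 servings and 1.297 servings → $6.92.
sunflower seeds + salmon with both tight: 2.636 servings and 1.378 servings → $5.53.
The minimum over all feasible corners is $2.01.

$2.01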